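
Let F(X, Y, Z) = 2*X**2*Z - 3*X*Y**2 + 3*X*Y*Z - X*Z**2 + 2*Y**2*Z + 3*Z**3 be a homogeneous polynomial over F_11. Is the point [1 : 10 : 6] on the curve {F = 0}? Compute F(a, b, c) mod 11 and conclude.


F(1,10,6) ≡ 10 (mod 11); P is NOT on the curve.

Evaluate F(1, 10, 6) term-by-term (mod 11).
  2*X**2*Z ↦ 2·1·1·6 = 12
  -3*X*Y**2 ↦ -3·1·100·1 = -300
  3*X*Y*Z ↦ 3·1·10·6 = 180
  -X*Z**2 ↦ -1·1·1·36 = -36
  2*Y**2*Z ↦ 2·1·100·6 = 1200
  3*Z**3 ↦ 3·1·1·216 = 648
Sum: F(1, 10, 6) = (12) + (-300) + (180) + (-36) + (1200) + (648) = 1704.
Reducing mod 11: 1704 ≡ 10 (mod 11).
Since F(a, b, c) ≡ 10 ≠ 0 (mod 11), P does NOT lie on the curve.


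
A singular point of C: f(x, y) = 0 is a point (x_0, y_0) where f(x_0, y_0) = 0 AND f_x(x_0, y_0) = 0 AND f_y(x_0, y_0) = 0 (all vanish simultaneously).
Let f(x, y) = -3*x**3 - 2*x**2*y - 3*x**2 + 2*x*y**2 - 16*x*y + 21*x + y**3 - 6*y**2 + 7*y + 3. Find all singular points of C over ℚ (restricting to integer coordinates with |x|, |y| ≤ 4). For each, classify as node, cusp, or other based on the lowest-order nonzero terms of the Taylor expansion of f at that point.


Singular points: {(-1, 3)}; classification: cusp.

Compute partial derivatives:
  f_x = -9*x**2 - 4*x*y - 6*x + 2*y**2 - 16*y + 21.
  f_y = -2*x**2 + 4*x*y - 16*x + 3*y**2 - 12*y + 7.
Scan x_0 ∈ {−4, ..., 4}. For each x_0, f_y(x_0, y) is a polynomial in y; find its integer roots y ∈ {−4, ..., 4}, then test f_x and f at those candidates.
  x = -4: f_y(-4, y) = 3*y**2 - 28*y + 39; no integer root y with |y| ≤ 4.
  x = -3: f_y(-3, y) = 3*y**2 - 24*y + 37; no integer root y with |y| ≤ 4.
  x = -2: f_y(-2, y) = 3*y**2 - 20*y + 31; no integer root y with |y| ≤ 4.
  x = -1: f_y(-1, y) = 3*y**2 - 16*y + 21; vanishes at y ∈ {3}. (-1, 3): f_x = 0, f = 0 — SINGULAR.
  x = 0: f_y(0, y) = 3*y**2 - 12*y + 7; no integer root y with |y| ≤ 4.
  x = 1: f_y(1, y) = 3*y**2 - 8*y - 11; vanishes at y ∈ {-1}. (1, -1): f_x = 28 ≠ 0.
  x = 2: f_y(2, y) = 3*y**2 - 4*y - 33; no integer root y with |y| ≤ 4.
  x = 3: f_y(3, y) = 3*y**2 - 59; no integer root y with |y| ≤ 4.
  x = 4: f_y(4, y) = 3*y**2 + 4*y - 89; no integer root y with |y| ≤ 4.
Only singular point on the grid: (-1, 3).
Classify: substitute x = -1 + u, y = 3 + v and expand: f = -3*u**3 - 2*u**2*v + 2*u*v**2 + v**3 + v**2.
No constant or linear terms (consistent with a singular point). Quadratic part: v**2. Cubic part: -3*u**3 - 2*u**2*v + 2*u*v**2 + v**3.
The quadratic part v**2 is a perfect square, so there is a single (double) tangent line v = 0, i.e. y = 3. Restricting the cubic part to that line (v = 0) leaves -3*u**3 ≠ 0, so f is not divisible by v and the branch is v² ≈ 3*u**3 to lowest order — this is a cusp.
Classification: cusp.


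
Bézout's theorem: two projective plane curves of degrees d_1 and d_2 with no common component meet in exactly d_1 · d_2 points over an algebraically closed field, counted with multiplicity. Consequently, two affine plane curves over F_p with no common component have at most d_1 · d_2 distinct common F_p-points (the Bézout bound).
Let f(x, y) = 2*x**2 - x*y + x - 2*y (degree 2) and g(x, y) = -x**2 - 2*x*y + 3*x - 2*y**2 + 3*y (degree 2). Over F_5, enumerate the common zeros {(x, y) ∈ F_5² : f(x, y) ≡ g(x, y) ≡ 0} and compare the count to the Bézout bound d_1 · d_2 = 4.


Common zeros: {(0, 0)}; count = 1; Bézout bound = 4.

deg(f) = 2, deg(g) = 2, so Bézout bound = 4.
Scan x ∈ F_5. For each x, list the y ∈ F_5 with f(x, y) ≡ 0 and those with g(x, y) ≡ 0 (mod 5); the common zeros in that column are the intersection.
  x = 0: f ≡ 0 at y ∈ {0}; g ≡ 0 at y ∈ {0, 4}; common: {0}.
  x = 1: f ≡ 0 at y ∈ {1}; g ≡ 0 at y ∈ ∅; common: ∅.
  x = 2: f ≡ 0 at y ∈ {0}; g ≡ 0 at y ∈ ∅; common: ∅.
  x = 3: f ≡ 0 at y ∈ ∅; g ≡ 0 at y ∈ {0, 1}; common: ∅.
  x = 4: f ≡ 0 at y ∈ {1}; g ≡ 0 at y ∈ ∅; common: ∅.
Collecting: common zeros = {(0, 0)}, so the count is 1.
Comparison with the Bézout bound: 1 ≤ 4 = deg(f)·deg(g), as expected for curves with no common component (the affine F_5-count falls short of the bound because intersections may lie at infinity, over extension fields, or carry multiplicity).


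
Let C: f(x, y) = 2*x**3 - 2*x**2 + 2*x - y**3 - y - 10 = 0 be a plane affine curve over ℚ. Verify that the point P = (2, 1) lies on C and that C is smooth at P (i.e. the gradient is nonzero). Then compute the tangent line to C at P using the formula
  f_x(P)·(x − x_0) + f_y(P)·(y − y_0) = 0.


Tangent line at P: 18*x - 4*y - 32 = 0.

Step 1: f(2, 1) = 0, so P lies on C.
Step 2: partial derivatives
  f_x(x, y) = 6*x**2 - 4*x + 2, f_y(x, y) = -3*y**2 - 1.
  f_x(P) = 18, f_y(P) = -4 (gradient nonzero, so P is smooth).
Step 3: tangent line at P: 18·(x − 2) + -4·(y − 1) = 0.
Expanding: 18*x - 4*y - 32 = 0.


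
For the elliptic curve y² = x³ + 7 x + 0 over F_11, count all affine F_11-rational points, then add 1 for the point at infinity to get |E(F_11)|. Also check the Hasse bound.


Affine points = {(0, 0), (2, 0), (3, 2), (3, 9), (4, 2), (4, 9), (6, 4), (6, 7), (9, 0), (10, 5), (10, 6)}; affine count = 11; |E(F_11)| = 12.

Discriminant check: Δ ∝ 4a³ + 27b² = 4·7³ + 27·0² = 4·343 + 27·0 ≡ 8 (mod 11). Nonzero ⇒ E is nonsingular.
For each x ∈ F_11, compute rhs = x³ + 7·x + 0 mod 11, then count y ∈ F_11 with y² ≡ rhs.
  x = 0: rhs = 0, matching y values: 0 (1 points).
  x = 1: rhs = 8, matching y values: none (0 points).
  x = 2: rhs = 0, matching y values: 0 (1 points).
  x = 3: rhs = 4, matching y values: 2, 9 (2 points).
  x = 4: rhs = 4, matching y values: 2, 9 (2 points).
  x = 5: rhs = 6, matching y values: none (0 points).
  x = 6: rhs = 5, matching y values: 4, 7 (2 points).
  x = 7: rhs = 7, matching y values: none (0 points).
  x = 8: rhs = 7, matching y values: none (0 points).
  x = 9: rhs = 0, matching y values: 0 (1 points).
  x = 10: rhs = 3, matching y values: 5, 6 (2 points).
Total affine count: 11.
Full point count |E(F_11)| = 11 + 1 = 12.
Hasse bound: |12 − (11+1)| = |0| = 0 ≤ 2√11 ≈ 6.6332 ✓.


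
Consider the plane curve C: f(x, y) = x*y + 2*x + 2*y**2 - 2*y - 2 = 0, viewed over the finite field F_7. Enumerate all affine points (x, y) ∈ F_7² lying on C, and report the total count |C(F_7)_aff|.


Affine F_7-points: {(1, 0), (1, 4), (3, 1), (3, 2), (5, 3), (5, 6)}; count = 6.

For each of the 49 pairs (x, y) ∈ F_7², evaluate f(x, y) mod 7. Record the zeros.
  x = 0: [0↦5, 1↦5, 2↦2, 3↦3, 4↦1, 5↦3, 6↦2]  zeros at y ∈ ∅
  x = 1: [0↦0, 1↦1, 2↦6, 3↦1, 4↦0, 5↦3, 6↦3]  zeros at y ∈ {0, 4}
  x = 2: [0↦2, 1↦4, 2↦3, 3↦6, 4↦6, 5↦3, 6↦4]  zeros at y ∈ ∅
  x = 3: [0↦4, 1↦0, 2↦0, 3↦4, 4↦5, 5↦3, 6↦5]  zeros at y ∈ {1, 2}
  x = 4: [0↦6, 1↦3, 2↦4, 3↦2, 4↦4, 5↦3, 6↦6]  zeros at y ∈ ∅
  x = 5: [0↦1, 1↦6, 2↦1, 3↦0, 4↦3, 5↦3, 6↦0]  zeros at y ∈ {3, 6}
  x = 6: [0↦3, 1↦2, 2↦5, 3↦5, 4↦2, 5↦3, 6↦1]  zeros at y ∈ ∅
Collecting zeros: affine points = {(1, 0), (1, 4), (3, 1), (3, 2), (5, 3), (5, 6)}.
Total count |C(F_7)_aff| = 6.


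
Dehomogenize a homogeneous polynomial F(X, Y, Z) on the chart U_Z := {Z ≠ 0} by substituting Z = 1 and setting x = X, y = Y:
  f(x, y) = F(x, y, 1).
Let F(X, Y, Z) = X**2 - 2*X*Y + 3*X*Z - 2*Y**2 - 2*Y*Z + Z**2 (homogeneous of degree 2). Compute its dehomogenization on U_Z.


f(x, y) = x**2 - 2*x*y + 3*x - 2*y**2 - 2*y + 1

On U_Z we set Z = 1. Each monomial c·X^i·Y^j·Z^k in F becomes c·x^i·y^j·1^k = c·x^i·y^j.
Substituting Z = 1: F(X, Y, 1) = x**2 - 2*x*y + 3*x - 2*y**2 - 2*y + 1.
Note: deg(f) ≤ deg(F) = 2; strict inequality happens when F is divisible by Z (lost terms).


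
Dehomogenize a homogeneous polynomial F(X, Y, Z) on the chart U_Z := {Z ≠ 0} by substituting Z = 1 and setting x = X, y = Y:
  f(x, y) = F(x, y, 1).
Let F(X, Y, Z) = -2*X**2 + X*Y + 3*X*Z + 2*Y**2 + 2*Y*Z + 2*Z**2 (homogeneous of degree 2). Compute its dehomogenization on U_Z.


f(x, y) = -2*x**2 + x*y + 3*x + 2*y**2 + 2*y + 2

On U_Z we set Z = 1. Each monomial c·X^i·Y^j·Z^k in F becomes c·x^i·y^j·1^k = c·x^i·y^j.
Substituting Z = 1: F(X, Y, 1) = -2*x**2 + x*y + 3*x + 2*y**2 + 2*y + 2.
Note: deg(f) ≤ deg(F) = 2; strict inequality happens when F is divisible by Z (lost terms).


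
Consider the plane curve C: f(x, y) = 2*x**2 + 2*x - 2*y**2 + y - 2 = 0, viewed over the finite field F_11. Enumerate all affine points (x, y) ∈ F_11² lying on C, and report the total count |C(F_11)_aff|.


Affine F_11-points: {(2, 8), (2, 9), (3, 0), (3, 6), (5, 7), (5, 10), (7, 0), (7, 6), (8, 8), (8, 9)}; count = 10.

For each of the 121 pairs (x, y) ∈ F_11², evaluate f(x, y) mod 11. Record the zeros.
  x = 0: [0↦9, 1↦8, 2↦3, 3↦5, 4↦3, 5↦8, 6↦9, 7↦6, 8↦10, 9↦10, 10↦6]  zeros at y ∈ ∅
  x = 1: [0↦2, 1↦1, 2↦7, 3↦9, 4↦7, 5↦1, 6↦2, 7↦10, 8↦3, 9↦3, 10↦10]  zeros at y ∈ ∅
  x = 2: [0↦10, 1↦9, 2↦4, 3↦6, 4↦4, 5↦9, 6↦10, 7↦7, 8↦0, 9↦0, 10↦7]  zeros at y ∈ {8, 9}
  x = 3: [0↦0, 1↦10, 2↦5, 3↦7, 4↦5, 5↦10, 6↦0, 7↦8, 8↦1, 9↦1, 10↦8]  zeros at y ∈ {0, 6}
  x = 4: [0↦5, 1↦4, 2↦10, 3↦1, 4↦10, 5↦4, 6↦5, 7↦2, 8↦6, 9↦6, 10↦2]  zeros at y ∈ ∅
  x = 5: [0↦3, 1↦2, 2↦8, 3↦10, 4↦8, 5↦2, 6↦3, 7↦0, 8↦4, 9↦4, 10↦0]  zeros at y ∈ {7, 10}
  x = 6: [0↦5, 1↦4, 2↦10, 3↦1, 4↦10, 5↦4, 6↦5, 7↦2, 8↦6, 9↦6, 10↦2]  zeros at y ∈ ∅
  x = 7: [0↦0, 1↦10, 2↦5, 3↦7, 4↦5, 5↦10, 6↦0, 7↦8, 8↦1, 9↦1, 10↦8]  zeros at y ∈ {0, 6}
  x = 8: [0↦10, 1↦9, 2↦4, 3↦6, 4↦4, 5↦9, 6↦10, 7↦7, 8↦0, 9↦0, 10↦7]  zeros at y ∈ {8, 9}
  x = 9: [0↦2, 1↦1, 2↦7, 3↦9, 4↦7, 5↦1, 6↦2, 7↦10, 8↦3, 9↦3, 10↦10]  zeros at y ∈ ∅
  x = 10: [0↦9, 1↦8, 2↦3, 3↦5, 4↦3, 5↦8, 6↦9, 7↦6, 8↦10, 9↦10, 10↦6]  zeros at y ∈ ∅
Collecting zeros: affine points = {(2, 8), (2, 9), (3, 0), (3, 6), (5, 7), (5, 10), (7, 0), (7, 6), (8, 8), (8, 9)}.
Total count |C(F_11)_aff| = 10.


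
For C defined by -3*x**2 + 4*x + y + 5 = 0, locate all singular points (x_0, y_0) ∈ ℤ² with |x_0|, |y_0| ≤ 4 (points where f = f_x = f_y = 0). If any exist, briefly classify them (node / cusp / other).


No singular points in the scanned grid; C is smooth there.

Compute partial derivatives:
  f_x = 4 - 6*x.
  f_y = 1.
f_y = 1 is a nonzero constant, so f_y never vanishes: no point (x, y) can satisfy f = f_x = f_y = 0. In particular no (x, y) ∈ {−4, ..., 4}² is singular; the curve is smooth.


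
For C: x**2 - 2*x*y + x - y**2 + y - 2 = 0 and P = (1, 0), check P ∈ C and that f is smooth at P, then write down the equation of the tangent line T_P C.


Tangent line at P: 3*x - y - 3 = 0.

Step 1: f(1, 0) = 0, so P lies on C.
Step 2: partial derivatives
  f_x(x, y) = 2*x - 2*y + 1, f_y(x, y) = -2*x - 2*y + 1.
  f_x(P) = 3, f_y(P) = -1 (gradient nonzero, so P is smooth).
Step 3: tangent line at P: 3·(x − 1) + -1·(y − 0) = 0.
Expanding: 3*x - y - 3 = 0.


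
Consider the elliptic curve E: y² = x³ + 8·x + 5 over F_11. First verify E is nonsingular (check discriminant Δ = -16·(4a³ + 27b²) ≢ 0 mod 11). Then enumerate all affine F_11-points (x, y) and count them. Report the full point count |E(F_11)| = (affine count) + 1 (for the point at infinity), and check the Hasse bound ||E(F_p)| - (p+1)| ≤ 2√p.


Affine points = {(0, 4), (0, 7), (1, 5), (1, 6), (3, 1), (3, 10), (5, 4), (5, 7), (6, 4), (6, 7), (8, 3), (8, 8), (9, 5), (9, 6)}; affine count = 14; |E(F_11)| = 15.

Discriminant check: Δ ∝ 4a³ + 27b² = 4·8³ + 27·5² = 4·512 + 27·25 ≡ 6 (mod 11). Nonzero ⇒ E is nonsingular.
For each x ∈ F_11, compute rhs = x³ + 8·x + 5 mod 11, then count y ∈ F_11 with y² ≡ rhs.
  x = 0: rhs = 5, matching y values: 4, 7 (2 points).
  x = 1: rhs = 3, matching y values: 5, 6 (2 points).
  x = 2: rhs = 7, matching y values: none (0 points).
  x = 3: rhs = 1, matching y values: 1, 10 (2 points).
  x = 4: rhs = 2, matching y values: none (0 points).
  x = 5: rhs = 5, matching y values: 4, 7 (2 points).
  x = 6: rhs = 5, matching y values: 4, 7 (2 points).
  x = 7: rhs = 8, matching y values: none (0 points).
  x = 8: rhs = 9, matching y values: 3, 8 (2 points).
  x = 9: rhs = 3, matching y values: 5, 6 (2 points).
  x = 10: rhs = 7, matching y values: none (0 points).
Total affine count: 14.
Full point count |E(F_11)| = 14 + 1 = 15.
Hasse bound: |15 − (11+1)| = |3| = 3 ≤ 2√11 ≈ 6.6332 ✓.


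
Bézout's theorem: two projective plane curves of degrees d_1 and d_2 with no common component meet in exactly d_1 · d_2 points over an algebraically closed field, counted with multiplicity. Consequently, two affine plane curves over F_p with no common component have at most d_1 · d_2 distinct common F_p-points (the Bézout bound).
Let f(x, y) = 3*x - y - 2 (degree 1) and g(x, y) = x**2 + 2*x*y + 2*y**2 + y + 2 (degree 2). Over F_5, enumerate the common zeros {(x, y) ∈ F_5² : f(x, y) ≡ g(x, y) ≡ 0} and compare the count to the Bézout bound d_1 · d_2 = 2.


Common zeros: ∅; count = 0; Bézout bound = 2.

deg(f) = 1, deg(g) = 2, so Bézout bound = 2.
Scan x ∈ F_5. For each x, list the y ∈ F_5 with f(x, y) ≡ 0 and those with g(x, y) ≡ 0 (mod 5); the common zeros in that column are the intersection.
  x = 0: f ≡ 0 at y ∈ {3}; g ≡ 0 at y ∈ {1}; common: ∅.
  x = 1: f ≡ 0 at y ∈ {1}; g ≡ 0 at y ∈ {3}; common: ∅.
  x = 2: f ≡ 0 at y ∈ {4}; g ≡ 0 at y ∈ ∅; common: ∅.
  x = 3: f ≡ 0 at y ∈ {2}; g ≡ 0 at y ∈ {1, 3}; common: ∅.
  x = 4: f ≡ 0 at y ∈ {0}; g ≡ 0 at y ∈ ∅; common: ∅.
Collecting: common zeros = ∅, so the count is 0.
Comparison with the Bézout bound: 0 ≤ 2 = deg(f)·deg(g), as expected for curves with no common component (the affine F_5-count falls short of the bound because intersections may lie at infinity, over extension fields, or carry multiplicity).


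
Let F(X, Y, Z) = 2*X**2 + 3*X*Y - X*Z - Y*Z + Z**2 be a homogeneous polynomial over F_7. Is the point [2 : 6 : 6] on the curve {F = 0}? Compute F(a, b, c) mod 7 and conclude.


F(2,6,6) ≡ 4 (mod 7); P is NOT on the curve.

Evaluate F(2, 6, 6) term-by-term (mod 7).
  2*X**2 ↦ 2·4·1·1 = 8
  3*X*Y ↦ 3·2·6·1 = 36
  -X*Z ↦ -1·2·1·6 = -12
  -Y*Z ↦ -1·1·6·6 = -36
  Z**2 ↦ 1·1·1·36 = 36
Sum: F(2, 6, 6) = (8) + (36) + (-12) + (-36) + (36) = 32.
Reducing mod 7: 32 ≡ 4 (mod 7).
Since F(a, b, c) ≡ 4 ≠ 0 (mod 7), P does NOT lie on the curve.


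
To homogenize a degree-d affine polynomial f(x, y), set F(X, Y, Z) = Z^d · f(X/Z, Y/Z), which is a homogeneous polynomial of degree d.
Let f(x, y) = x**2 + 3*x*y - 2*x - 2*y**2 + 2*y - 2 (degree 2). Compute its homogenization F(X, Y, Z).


F(X, Y, Z) = X**2 + 3*X*Y - 2*X*Z - 2*Y**2 + 2*Y*Z - 2*Z**2

deg(f) = 2.
Substitute x = X/Z, y = Y/Z into f, then multiply by Z^2.
  monomial 1·x^2·y^0 ↦ 1·X^2·Y^0·Z^0.
  monomial 3·x^1·y^1 ↦ 3·X^1·Y^1·Z^0.
  monomial -2·x^1·y^0 ↦ -2·X^1·Y^0·Z^1.
  monomial -2·x^0·y^2 ↦ -2·X^0·Y^2·Z^0.
  monomial 2·x^0·y^1 ↦ 2·X^0·Y^1·Z^1.
  monomial -2·x^0·y^0 ↦ -2·X^0·Y^0·Z^2.
Collecting: F(X, Y, Z) = X**2 + 3*X*Y - 2*X*Z - 2*Y**2 + 2*Y*Z - 2*Z**2.


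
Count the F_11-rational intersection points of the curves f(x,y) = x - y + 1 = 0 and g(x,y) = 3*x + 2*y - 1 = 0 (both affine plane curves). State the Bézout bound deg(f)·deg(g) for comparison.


Common zeros: {(2, 3)}; count = 1; Bézout bound = 1.

deg(f) = 1, deg(g) = 1, so Bézout bound = 1.
Scan x ∈ F_11. For each x, list the y ∈ F_11 with f(x, y) ≡ 0 and those with g(x, y) ≡ 0 (mod 11); the common zeros in that column are the intersection.
  x = 0: f ≡ 0 at y ∈ {1}; g ≡ 0 at y ∈ {6}; common: ∅.
  x = 1: f ≡ 0 at y ∈ {2}; g ≡ 0 at y ∈ {10}; common: ∅.
  x = 2: f ≡ 0 at y ∈ {3}; g ≡ 0 at y ∈ {3}; common: {3}.
  x = 3: f ≡ 0 at y ∈ {4}; g ≡ 0 at y ∈ {7}; common: ∅.
  x = 4: f ≡ 0 at y ∈ {5}; g ≡ 0 at y ∈ {0}; common: ∅.
  x = 5: f ≡ 0 at y ∈ {6}; g ≡ 0 at y ∈ {4}; common: ∅.
  x = 6: f ≡ 0 at y ∈ {7}; g ≡ 0 at y ∈ {8}; common: ∅.
  x = 7: f ≡ 0 at y ∈ {8}; g ≡ 0 at y ∈ {1}; common: ∅.
  x = 8: f ≡ 0 at y ∈ {9}; g ≡ 0 at y ∈ {5}; common: ∅.
  x = 9: f ≡ 0 at y ∈ {10}; g ≡ 0 at y ∈ {9}; common: ∅.
  x = 10: f ≡ 0 at y ∈ {0}; g ≡ 0 at y ∈ {2}; common: ∅.
Collecting: common zeros = {(2, 3)}, so the count is 1.
Comparison with the Bézout bound: 1 ≤ 1 = deg(f)·deg(g), as expected for curves with no common component (the bound is attained).


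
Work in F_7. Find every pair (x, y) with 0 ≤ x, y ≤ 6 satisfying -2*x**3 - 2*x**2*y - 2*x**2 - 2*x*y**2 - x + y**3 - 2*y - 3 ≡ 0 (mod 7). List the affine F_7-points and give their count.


Affine F_7-points: {(0, 5), (1, 6), (2, 1), (3, 5), (4, 2), (5, 0), (5, 5)}; count = 7.

For each of the 49 pairs (x, y) ∈ F_7², evaluate f(x, y) mod 7. Record the zeros.
  x = 0: [0↦4, 1↦3, 2↦1, 3↦4, 4↦4, 5↦0, 6↦5]  zeros at y ∈ {5}
  x = 1: [0↦6, 1↦1, 2↦5, 3↦3, 4↦1, 5↦5, 6↦0]  zeros at y ∈ {6}
  x = 2: [0↦6, 1↦0, 2↦6, 3↦2, 4↦1, 5↦2, 6↦4]  zeros at y ∈ {1}
  x = 3: [0↦6, 1↦2, 2↦6, 3↦3, 4↦6, 5↦0, 6↦5]  zeros at y ∈ {5}
  x = 4: [0↦1, 1↦2, 2↦0, 3↦1, 4↦4, 5↦1, 6↦5]  zeros at y ∈ {2}
  x = 5: [0↦0, 1↦2, 2↦4, 3↦5, 4↦4, 5↦0, 6↦6]  zeros at y ∈ {0, 5}
  x = 6: [0↦5, 1↦4, 2↦6, 3↦3, 4↦1, 5↦6, 6↦3]  zeros at y ∈ ∅
Collecting zeros: affine points = {(0, 5), (1, 6), (2, 1), (3, 5), (4, 2), (5, 0), (5, 5)}.
Total count |C(F_7)_aff| = 7.


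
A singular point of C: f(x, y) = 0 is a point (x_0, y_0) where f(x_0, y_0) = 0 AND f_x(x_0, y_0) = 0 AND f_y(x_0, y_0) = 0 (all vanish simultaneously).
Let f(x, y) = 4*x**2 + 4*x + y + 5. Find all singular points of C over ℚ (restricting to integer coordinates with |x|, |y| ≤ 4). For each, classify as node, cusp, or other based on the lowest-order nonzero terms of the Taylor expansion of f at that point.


No singular points in the scanned grid; C is smooth there.

Compute partial derivatives:
  f_x = 8*x + 4.
  f_y = 1.
f_y = 1 is a nonzero constant, so f_y never vanishes: no point (x, y) can satisfy f = f_x = f_y = 0. In particular no (x, y) ∈ {−4, ..., 4}² is singular; the curve is smooth.


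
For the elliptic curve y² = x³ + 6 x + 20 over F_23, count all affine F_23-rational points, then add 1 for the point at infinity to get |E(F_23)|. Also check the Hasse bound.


Affine points = {(1, 2), (1, 21), (4, 4), (4, 19), (12, 7), (12, 16), (13, 8), (13, 15), (15, 9), (15, 14), (16, 7), (16, 16), (18, 7), (18, 16), (19, 1), (19, 22), (21, 0), (22, 6), (22, 17)}; affine count = 19; |E(F_23)| = 20.

Discriminant check: Δ ∝ 4a³ + 27b² = 4·6³ + 27·20² = 4·216 + 27·400 ≡ 3 (mod 23). Nonzero ⇒ E is nonsingular.
For each x ∈ F_23, compute rhs = x³ + 6·x + 20 mod 23, then count y ∈ F_23 with y² ≡ rhs.
  x = 0: rhs = 20, matching y values: none (0 points).
  x = 1: rhs = 4, matching y values: 2, 21 (2 points).
  x = 2: rhs = 17, matching y values: none (0 points).
  x = 3: rhs = 19, matching y values: none (0 points).
  x = 4: rhs = 16, matching y values: 4, 19 (2 points).
  x = 5: rhs = 14, matching y values: none (0 points).
  x = 6: rhs = 19, matching y values: none (0 points).
  x = 7: rhs = 14, matching y values: none (0 points).
  x = 8: rhs = 5, matching y values: none (0 points).
  x = 9: rhs = 21, matching y values: none (0 points).
  x = 10: rhs = 22, matching y values: none (0 points).
  x = 11: rhs = 14, matching y values: none (0 points).
  x = 12: rhs = 3, matching y values: 7, 16 (2 points).
  x = 13: rhs = 18, matching y values: 8, 15 (2 points).
  x = 14: rhs = 19, matching y values: none (0 points).
  x = 15: rhs = 12, matching y values: 9, 14 (2 points).
  x = 16: rhs = 3, matching y values: 7, 16 (2 points).
  x = 17: rhs = 21, matching y values: none (0 points).
  x = 18: rhs = 3, matching y values: 7, 16 (2 points).
  x = 19: rhs = 1, matching y values: 1, 22 (2 points).
  x = 20: rhs = 21, matching y values: none (0 points).
  x = 21: rhs = 0, matching y values: 0 (1 points).
  x = 22: rhs = 13, matching y values: 6, 17 (2 points).
Total affine count: 19.
Full point count |E(F_23)| = 19 + 1 = 20.
Hasse bound: |20 − (23+1)| = |-4| = 4 ≤ 2√23 ≈ 9.5917 ✓.


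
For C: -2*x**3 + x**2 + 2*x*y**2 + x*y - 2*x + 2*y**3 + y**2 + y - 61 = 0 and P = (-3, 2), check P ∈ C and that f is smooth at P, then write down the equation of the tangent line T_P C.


Tangent line at P: -52*x + 2*y - 160 = 0.

Step 1: f(-3, 2) = 0, so P lies on C.
Step 2: partial derivatives
  f_x(x, y) = -6*x**2 + 2*x + 2*y**2 + y - 2, f_y(x, y) = 4*x*y + x + 6*y**2 + 2*y + 1.
  f_x(P) = -52, f_y(P) = 2 (gradient nonzero, so P is smooth).
Step 3: tangent line at P: -52·(x − -3) + 2·(y − 2) = 0.
Expanding: -52*x + 2*y - 160 = 0.


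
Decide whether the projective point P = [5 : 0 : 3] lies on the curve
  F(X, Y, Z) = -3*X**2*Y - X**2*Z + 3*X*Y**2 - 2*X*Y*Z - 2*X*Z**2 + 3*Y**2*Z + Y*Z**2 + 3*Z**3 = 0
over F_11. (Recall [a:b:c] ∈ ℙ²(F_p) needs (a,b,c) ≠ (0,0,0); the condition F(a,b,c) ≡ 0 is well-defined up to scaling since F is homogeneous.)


F(5,0,3) ≡ 4 (mod 11); P is NOT on the curve.

Evaluate F(5, 0, 3) term-by-term (mod 11).
  -3*X**2*Y ↦ -3·25·0·1 = 0
  -X**2*Z ↦ -1·25·1·3 = -75
  3*X*Y**2 ↦ 3·5·0·1 = 0
  -2*X*Y*Z ↦ -2·5·0·3 = 0
  -2*X*Z**2 ↦ -2·5·1·9 = -90
  3*Y**2*Z ↦ 3·1·0·3 = 0
  Y*Z**2 ↦ 1·1·0·9 = 0
  3*Z**3 ↦ 3·1·1·27 = 81
Sum: F(5, 0, 3) = (0) + (-75) + (0) + (0) + (-90) + (0) + (0) + (81) = -84.
Reducing mod 11: -84 ≡ 4 (mod 11).
Since F(a, b, c) ≡ 4 ≠ 0 (mod 11), P does NOT lie on the curve.


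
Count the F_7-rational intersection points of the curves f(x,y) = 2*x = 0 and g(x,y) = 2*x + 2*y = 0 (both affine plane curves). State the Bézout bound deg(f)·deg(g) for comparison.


Common zeros: {(0, 0)}; count = 1; Bézout bound = 1.

deg(f) = 1, deg(g) = 1, so Bézout bound = 1.
Scan x ∈ F_7. For each x, list the y ∈ F_7 with f(x, y) ≡ 0 and those with g(x, y) ≡ 0 (mod 7); the common zeros in that column are the intersection.
  x = 0: f ≡ 0 at y ∈ {0, 1, 2, 3, 4, 5, 6}; g ≡ 0 at y ∈ {0}; common: {0}.
  x = 1: f ≡ 0 at y ∈ ∅; g ≡ 0 at y ∈ {6}; common: ∅.
  x = 2: f ≡ 0 at y ∈ ∅; g ≡ 0 at y ∈ {5}; common: ∅.
  x = 3: f ≡ 0 at y ∈ ∅; g ≡ 0 at y ∈ {4}; common: ∅.
  x = 4: f ≡ 0 at y ∈ ∅; g ≡ 0 at y ∈ {3}; common: ∅.
  x = 5: f ≡ 0 at y ∈ ∅; g ≡ 0 at y ∈ {2}; common: ∅.
  x = 6: f ≡ 0 at y ∈ ∅; g ≡ 0 at y ∈ {1}; common: ∅.
Collecting: common zeros = {(0, 0)}, so the count is 1.
Comparison with the Bézout bound: 1 ≤ 1 = deg(f)·deg(g), as expected for curves with no common component (the bound is attained).


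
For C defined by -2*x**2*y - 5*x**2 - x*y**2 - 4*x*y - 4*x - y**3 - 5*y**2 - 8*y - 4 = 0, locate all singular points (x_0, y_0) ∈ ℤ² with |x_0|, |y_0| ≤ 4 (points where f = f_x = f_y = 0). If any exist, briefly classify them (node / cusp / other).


Singular points: {(0, -2)}; classification: node.

Compute partial derivatives:
  f_x = -4*x*y - 10*x - y**2 - 4*y - 4.
  f_y = -2*x**2 - 2*x*y - 4*x - 3*y**2 - 10*y - 8.
Scan x_0 ∈ {−4, ..., 4}. For each x_0, f_y(x_0, y) is a polynomial in y; find its integer roots y ∈ {−4, ..., 4}, then test f_x and f at those candidates.
  x = -4: f_y(-4, y) = -3*y**2 - 2*y - 24; no integer root y with |y| ≤ 4.
  x = -3: f_y(-3, y) = -3*y**2 - 4*y - 14; no integer root y with |y| ≤ 4.
  x = -2: f_y(-2, y) = -3*y**2 - 6*y - 8; no integer root y with |y| ≤ 4.
  x = -1: f_y(-1, y) = -3*y**2 - 8*y - 6; no integer root y with |y| ≤ 4.
  x = 0: f_y(0, y) = -3*y**2 - 10*y - 8; vanishes at y ∈ {-2}. (0, -2): f_x = 0, f = 0 — SINGULAR.
  x = 1: f_y(1, y) = -3*y**2 - 12*y - 14; no integer root y with |y| ≤ 4.
  x = 2: f_y(2, y) = -3*y**2 - 14*y - 24; no integer root y with |y| ≤ 4.
  x = 3: f_y(3, y) = -3*y**2 - 16*y - 38; no integer root y with |y| ≤ 4.
  x = 4: f_y(4, y) = -3*y**2 - 18*y - 56; no integer root y with |y| ≤ 4.
Only singular point on the grid: (0, -2).
Classify: substitute x = 0 + u, y = -2 + v and expand: f = -2*u**2*v - u**2 - u*v**2 - v**3 + v**2.
No constant or linear terms (consistent with a singular point). Quadratic part: -u**2 + v**2. Cubic part: -2*u**2*v - u*v**2 - v**3.
The quadratic part v**2 - u**2 = (v − u)(v + u) splits into two distinct linear factors, so there are two distinct tangent lines y − -2 = ±(x − 0) — this is a node (ordinary double point).
Classification: node.


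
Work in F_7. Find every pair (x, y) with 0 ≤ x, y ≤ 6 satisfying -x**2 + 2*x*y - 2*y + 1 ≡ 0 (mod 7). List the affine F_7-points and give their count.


Affine F_7-points: {(0, 4), (1, 0), (1, 1), (1, 2), (1, 3), (1, 4), (1, 5), (1, 6), (2, 5), (3, 2), (4, 6), (5, 3), (6, 0)}; count = 13.

For each of the 49 pairs (x, y) ∈ F_7², evaluate f(x, y) mod 7. Record the zeros.
  x = 0: [0↦1, 1↦6, 2↦4, 3↦2, 4↦0, 5↦5, 6↦3]  zeros at y ∈ {4}
  x = 1: [0↦0, 1↦0, 2↦0, 3↦0, 4↦0, 5↦0, 6↦0]  zeros at y ∈ {0, 1, 2, 3, 4, 5, 6}
  x = 2: [0↦4, 1↦6, 2↦1, 3↦3, 4↦5, 5↦0, 6↦2]  zeros at y ∈ {5}
  x = 3: [0↦6, 1↦3, 2↦0, 3↦4, 4↦1, 5↦5, 6↦2]  zeros at y ∈ {2}
  x = 4: [0↦6, 1↦5, 2↦4, 3↦3, 4↦2, 5↦1, 6↦0]  zeros at y ∈ {6}
  x = 5: [0↦4, 1↦5, 2↦6, 3↦0, 4↦1, 5↦2, 6↦3]  zeros at y ∈ {3}
  x = 6: [0↦0, 1↦3, 2↦6, 3↦2, 4↦5, 5↦1, 6↦4]  zeros at y ∈ {0}
Collecting zeros: affine points = {(0, 4), (1, 0), (1, 1), (1, 2), (1, 3), (1, 4), (1, 5), (1, 6), (2, 5), (3, 2), (4, 6), (5, 3), (6, 0)}.
Total count |C(F_7)_aff| = 13.


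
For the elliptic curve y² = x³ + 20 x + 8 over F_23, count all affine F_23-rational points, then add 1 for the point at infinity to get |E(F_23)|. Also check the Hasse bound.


Affine points = {(0, 10), (0, 13), (1, 11), (1, 12), (3, 7), (3, 16), (5, 7), (5, 16), (7, 10), (7, 13), (8, 6), (8, 17), (10, 9), (10, 14), (11, 8), (11, 15), (13, 2), (13, 21), (15, 7), (15, 16), (16, 10), (16, 13), (18, 6), (18, 17), (19, 5), (19, 18), (20, 6), (20, 17), (21, 11), (21, 12)}; affine count = 30; |E(F_23)| = 31.

Discriminant check: Δ ∝ 4a³ + 27b² = 4·20³ + 27·8² = 4·8000 + 27·64 ≡ 10 (mod 23). Nonzero ⇒ E is nonsingular.
For each x ∈ F_23, compute rhs = x³ + 20·x + 8 mod 23, then count y ∈ F_23 with y² ≡ rhs.
  x = 0: rhs = 8, matching y values: 10, 13 (2 points).
  x = 1: rhs = 6, matching y values: 11, 12 (2 points).
  x = 2: rhs = 10, matching y values: none (0 points).
  x = 3: rhs = 3, matching y values: 7, 16 (2 points).
  x = 4: rhs = 14, matching y values: none (0 points).
  x = 5: rhs = 3, matching y values: 7, 16 (2 points).
  x = 6: rhs = 22, matching y values: none (0 points).
  x = 7: rhs = 8, matching y values: 10, 13 (2 points).
  x = 8: rhs = 13, matching y values: 6, 17 (2 points).
  x = 9: rhs = 20, matching y values: none (0 points).
  x = 10: rhs = 12, matching y values: 9, 14 (2 points).
  x = 11: rhs = 18, matching y values: 8, 15 (2 points).
  x = 12: rhs = 21, matching y values: none (0 points).
  x = 13: rhs = 4, matching y values: 2, 21 (2 points).
  x = 14: rhs = 19, matching y values: none (0 points).
  x = 15: rhs = 3, matching y values: 7, 16 (2 points).
  x = 16: rhs = 8, matching y values: 10, 13 (2 points).
  x = 17: rhs = 17, matching y values: none (0 points).
  x = 18: rhs = 13, matching y values: 6, 17 (2 points).
  x = 19: rhs = 2, matching y values: 5, 18 (2 points).
  x = 20: rhs = 13, matching y values: 6, 17 (2 points).
  x = 21: rhs = 6, matching y values: 11, 12 (2 points).
  x = 22: rhs = 10, matching y values: none (0 points).
Total affine count: 30.
Full point count |E(F_23)| = 30 + 1 = 31.
Hasse bound: |31 − (23+1)| = |7| = 7 ≤ 2√23 ≈ 9.5917 ✓.


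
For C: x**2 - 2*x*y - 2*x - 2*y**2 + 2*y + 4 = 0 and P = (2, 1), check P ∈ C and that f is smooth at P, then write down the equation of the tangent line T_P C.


Tangent line at P: 6 - 6*y = 0.

Step 1: f(2, 1) = 0, so P lies on C.
Step 2: partial derivatives
  f_x(x, y) = 2*x - 2*y - 2, f_y(x, y) = -2*x - 4*y + 2.
  f_x(P) = 0, f_y(P) = -6 (gradient nonzero, so P is smooth).
Step 3: tangent line at P: 0·(x − 2) + -6·(y − 1) = 0.
Expanding: 6 - 6*y = 0.


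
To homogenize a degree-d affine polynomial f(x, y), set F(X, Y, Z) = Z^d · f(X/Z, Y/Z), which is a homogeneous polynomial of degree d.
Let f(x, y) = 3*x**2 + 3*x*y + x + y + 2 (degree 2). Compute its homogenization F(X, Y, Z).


F(X, Y, Z) = 3*X**2 + 3*X*Y + X*Z + Y*Z + 2*Z**2

deg(f) = 2.
Substitute x = X/Z, y = Y/Z into f, then multiply by Z^2.
  monomial 3·x^2·y^0 ↦ 3·X^2·Y^0·Z^0.
  monomial 3·x^1·y^1 ↦ 3·X^1·Y^1·Z^0.
  monomial 1·x^1·y^0 ↦ 1·X^1·Y^0·Z^1.
  monomial 1·x^0·y^1 ↦ 1·X^0·Y^1·Z^1.
  monomial 2·x^0·y^0 ↦ 2·X^0·Y^0·Z^2.
Collecting: F(X, Y, Z) = 3*X**2 + 3*X*Y + X*Z + Y*Z + 2*Z**2.


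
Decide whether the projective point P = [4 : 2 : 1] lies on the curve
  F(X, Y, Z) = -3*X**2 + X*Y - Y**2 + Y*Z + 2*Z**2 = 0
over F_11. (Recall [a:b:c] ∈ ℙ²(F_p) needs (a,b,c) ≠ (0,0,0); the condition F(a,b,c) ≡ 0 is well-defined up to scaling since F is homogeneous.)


F(4,2,1) ≡ 4 (mod 11); P is NOT on the curve.

Evaluate F(4, 2, 1) term-by-term (mod 11).
  -3*X**2 ↦ -3·16·1·1 = -48
  X*Y ↦ 1·4·2·1 = 8
  -Y**2 ↦ -1·1·4·1 = -4
  Y*Z ↦ 1·1·2·1 = 2
  2*Z**2 ↦ 2·1·1·1 = 2
Sum: F(4, 2, 1) = (-48) + (8) + (-4) + (2) + (2) = -40.
Reducing mod 11: -40 ≡ 4 (mod 11).
Since F(a, b, c) ≡ 4 ≠ 0 (mod 11), P does NOT lie on the curve.


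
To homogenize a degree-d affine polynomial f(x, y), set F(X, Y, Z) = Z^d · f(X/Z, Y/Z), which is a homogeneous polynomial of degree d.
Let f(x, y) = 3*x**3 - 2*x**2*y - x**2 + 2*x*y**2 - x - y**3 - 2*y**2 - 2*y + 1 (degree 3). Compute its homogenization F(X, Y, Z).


F(X, Y, Z) = 3*X**3 - 2*X**2*Y - X**2*Z + 2*X*Y**2 - X*Z**2 - Y**3 - 2*Y**2*Z - 2*Y*Z**2 + Z**3

deg(f) = 3.
Substitute x = X/Z, y = Y/Z into f, then multiply by Z^3.
  monomial 3·x^3·y^0 ↦ 3·X^3·Y^0·Z^0.
  monomial -2·x^2·y^1 ↦ -2·X^2·Y^1·Z^0.
  monomial -1·x^2·y^0 ↦ -1·X^2·Y^0·Z^1.
  monomial 2·x^1·y^2 ↦ 2·X^1·Y^2·Z^0.
  monomial -1·x^1·y^0 ↦ -1·X^1·Y^0·Z^2.
  monomial -1·x^0·y^3 ↦ -1·X^0·Y^3·Z^0.
  monomial -2·x^0·y^2 ↦ -2·X^0·Y^2·Z^1.
  monomial -2·x^0·y^1 ↦ -2·X^0·Y^1·Z^2.
  monomial 1·x^0·y^0 ↦ 1·X^0·Y^0·Z^3.
Collecting: F(X, Y, Z) = 3*X**3 - 2*X**2*Y - X**2*Z + 2*X*Y**2 - X*Z**2 - Y**3 - 2*Y**2*Z - 2*Y*Z**2 + Z**3.


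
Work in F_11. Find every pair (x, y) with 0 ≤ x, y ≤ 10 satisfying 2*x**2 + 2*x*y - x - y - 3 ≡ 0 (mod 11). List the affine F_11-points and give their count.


Affine F_11-points: {(0, 8), (1, 2), (2, 10), (3, 2), (4, 9), (5, 10), (7, 0), (8, 1), (9, 8), (10, 0)}; count = 10.

For each of the 121 pairs (x, y) ∈ F_11², evaluate f(x, y) mod 11. Record the zeros.
  x = 0: [0↦8, 1↦7, 2↦6, 3↦5, 4↦4, 5↦3, 6↦2, 7↦1, 8↦0, 9↦10, 10↦9]  zeros at y ∈ {8}
  x = 1: [0↦9, 1↦10, 2↦0, 3↦1, 4↦2, 5↦3, 6↦4, 7↦5, 8↦6, 9↦7, 10↦8]  zeros at y ∈ {2}
  x = 2: [0↦3, 1↦6, 2↦9, 3↦1, 4↦4, 5↦7, 6↦10, 7↦2, 8↦5, 9↦8, 10↦0]  zeros at y ∈ {10}
  x = 3: [0↦1, 1↦6, 2↦0, 3↦5, 4↦10, 5↦4, 6↦9, 7↦3, 8↦8, 9↦2, 10↦7]  zeros at y ∈ {2}
  x = 4: [0↦3, 1↦10, 2↦6, 3↦2, 4↦9, 5↦5, 6↦1, 7↦8, 8↦4, 9↦0, 10↦7]  zeros at y ∈ {9}
  x = 5: [0↦9, 1↦7, 2↦5, 3↦3, 4↦1, 5↦10, 6↦8, 7↦6, 8↦4, 9↦2, 10↦0]  zeros at y ∈ {10}
  x = 6: [0↦8, 1↦8, 2↦8, 3↦8, 4↦8, 5↦8, 6↦8, 7↦8, 8↦8, 9↦8, 10↦8]  zeros at y ∈ ∅
  x = 7: [0↦0, 1↦2, 2↦4, 3↦6, 4↦8, 5↦10, 6↦1, 7↦3, 8↦5, 9↦7, 10↦9]  zeros at y ∈ {0}
  x = 8: [0↦7, 1↦0, 2↦4, 3↦8, 4↦1, 5↦5, 6↦9, 7↦2, 8↦6, 9↦10, 10↦3]  zeros at y ∈ {1}
  x = 9: [0↦7, 1↦2, 2↦8, 3↦3, 4↦9, 5↦4, 6↦10, 7↦5, 8↦0, 9↦6, 10↦1]  zeros at y ∈ {8}
  x = 10: [0↦0, 1↦8, 2↦5, 3↦2, 4↦10, 5↦7, 6↦4, 7↦1, 8↦9, 9↦6, 10↦3]  zeros at y ∈ {0}
Collecting zeros: affine points = {(0, 8), (1, 2), (2, 10), (3, 2), (4, 9), (5, 10), (7, 0), (8, 1), (9, 8), (10, 0)}.
Total count |C(F_11)_aff| = 10.


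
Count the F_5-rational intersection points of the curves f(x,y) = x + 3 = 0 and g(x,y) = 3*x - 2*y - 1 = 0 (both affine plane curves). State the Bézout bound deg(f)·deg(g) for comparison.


Common zeros: {(2, 0)}; count = 1; Bézout bound = 1.

deg(f) = 1, deg(g) = 1, so Bézout bound = 1.
Scan x ∈ F_5. For each x, list the y ∈ F_5 with f(x, y) ≡ 0 and those with g(x, y) ≡ 0 (mod 5); the common zeros in that column are the intersection.
  x = 0: f ≡ 0 at y ∈ ∅; g ≡ 0 at y ∈ {2}; common: ∅.
  x = 1: f ≡ 0 at y ∈ ∅; g ≡ 0 at y ∈ {1}; common: ∅.
  x = 2: f ≡ 0 at y ∈ {0, 1, 2, 3, 4}; g ≡ 0 at y ∈ {0}; common: {0}.
  x = 3: f ≡ 0 at y ∈ ∅; g ≡ 0 at y ∈ {4}; common: ∅.
  x = 4: f ≡ 0 at y ∈ ∅; g ≡ 0 at y ∈ {3}; common: ∅.
Collecting: common zeros = {(2, 0)}, so the count is 1.
Comparison with the Bézout bound: 1 ≤ 1 = deg(f)·deg(g), as expected for curves with no common component (the bound is attained).


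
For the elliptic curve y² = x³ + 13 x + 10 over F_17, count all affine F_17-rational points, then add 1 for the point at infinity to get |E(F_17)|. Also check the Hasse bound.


Affine points = {(3, 5), (3, 12), (5, 8), (5, 9), (6, 7), (6, 10), (7, 6), (7, 11), (10, 1), (10, 16), (13, 8), (13, 9), (16, 8), (16, 9)}; affine count = 14; |E(F_17)| = 15.

Discriminant check: Δ ∝ 4a³ + 27b² = 4·13³ + 27·10² = 4·2197 + 27·100 ≡ 13 (mod 17). Nonzero ⇒ E is nonsingular.
For each x ∈ F_17, compute rhs = x³ + 13·x + 10 mod 17, then count y ∈ F_17 with y² ≡ rhs.
  x = 0: rhs = 10, matching y values: none (0 points).
  x = 1: rhs = 7, matching y values: none (0 points).
  x = 2: rhs = 10, matching y values: none (0 points).
  x = 3: rhs = 8, matching y values: 5, 12 (2 points).
  x = 4: rhs = 7, matching y values: none (0 points).
  x = 5: rhs = 13, matching y values: 8, 9 (2 points).
  x = 6: rhs = 15, matching y values: 7, 10 (2 points).
  x = 7: rhs = 2, matching y values: 6, 11 (2 points).
  x = 8: rhs = 14, matching y values: none (0 points).
  x = 9: rhs = 6, matching y values: none (0 points).
  x = 10: rhs = 1, matching y values: 1, 16 (2 points).
  x = 11: rhs = 5, matching y values: none (0 points).
  x = 12: rhs = 7, matching y values: none (0 points).
  x = 13: rhs = 13, matching y values: 8, 9 (2 points).
  x = 14: rhs = 12, matching y values: none (0 points).
  x = 15: rhs = 10, matching y values: none (0 points).
  x = 16: rhs = 13, matching y values: 8, 9 (2 points).
Total affine count: 14.
Full point count |E(F_17)| = 14 + 1 = 15.
Hasse bound: |15 − (17+1)| = |-3| = 3 ≤ 2√17 ≈ 8.2462 ✓.


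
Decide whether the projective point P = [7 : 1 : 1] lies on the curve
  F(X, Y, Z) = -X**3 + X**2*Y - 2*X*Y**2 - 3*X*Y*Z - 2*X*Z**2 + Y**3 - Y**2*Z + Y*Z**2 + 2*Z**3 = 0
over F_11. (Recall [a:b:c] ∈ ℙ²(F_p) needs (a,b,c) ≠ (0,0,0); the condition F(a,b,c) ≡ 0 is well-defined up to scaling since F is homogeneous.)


F(7,1,1) ≡ 1 (mod 11); P is NOT on the curve.

Evaluate F(7, 1, 1) term-by-term (mod 11).
  -X**3 ↦ -1·343·1·1 = -343
  X**2*Y ↦ 1·49·1·1 = 49
  -2*X*Y**2 ↦ -2·7·1·1 = -14
  -3*X*Y*Z ↦ -3·7·1·1 = -21
  -2*X*Z**2 ↦ -2·7·1·1 = -14
  Y**3 ↦ 1·1·1·1 = 1
  -Y**2*Z ↦ -1·1·1·1 = -1
  Y*Z**2 ↦ 1·1·1·1 = 1
  2*Z**3 ↦ 2·1·1·1 = 2
Sum: F(7, 1, 1) = (-343) + (49) + (-14) + (-21) + (-14) + (1) + (-1) + (1) + (2) = -340.
Reducing mod 11: -340 ≡ 1 (mod 11).
Since F(a, b, c) ≡ 1 ≠ 0 (mod 11), P does NOT lie on the curve.


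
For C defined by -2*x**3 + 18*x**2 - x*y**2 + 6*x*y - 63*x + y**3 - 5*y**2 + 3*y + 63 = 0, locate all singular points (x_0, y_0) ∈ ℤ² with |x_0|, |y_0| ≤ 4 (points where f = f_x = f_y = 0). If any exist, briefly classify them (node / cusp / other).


Singular points: {(3, 3)}; classification: cusp.

Compute partial derivatives:
  f_x = -6*x**2 + 36*x - y**2 + 6*y - 63.
  f_y = -2*x*y + 6*x + 3*y**2 - 10*y + 3.
Scan x_0 ∈ {−4, ..., 4}. For each x_0, f_y(x_0, y) is a polynomial in y; find its integer roots y ∈ {−4, ..., 4}, then test f_x and f at those candidates.
  x = -4: f_y(-4, y) = 3*y**2 - 2*y - 21; vanishes at y ∈ {3}. (-4, 3): f_x = -294 ≠ 0.
  x = -3: f_y(-3, y) = 3*y**2 - 4*y - 15; vanishes at y ∈ {3}. (-3, 3): f_x = -216 ≠ 0.
  x = -2: f_y(-2, y) = 3*y**2 - 6*y - 9; vanishes at y ∈ {-1, 3}. (-2, -1): f_x = -166 ≠ 0; (-2, 3): f_x = -150 ≠ 0.
  x = -1: f_y(-1, y) = 3*y**2 - 8*y - 3; vanishes at y ∈ {3}. (-1, 3): f_x = -96 ≠ 0.
  x = 0: f_y(0, y) = 3*y**2 - 10*y + 3; vanishes at y ∈ {3}. (0, 3): f_x = -54 ≠ 0.
  x = 1: f_y(1, y) = 3*y**2 - 12*y + 9; vanishes at y ∈ {1, 3}. (1, 1): f_x = -28 ≠ 0; (1, 3): f_x = -24 ≠ 0.
  x = 2: f_y(2, y) = 3*y**2 - 14*y + 15; vanishes at y ∈ {3}. (2, 3): f_x = -6 ≠ 0.
  x = 3: f_y(3, y) = 3*y**2 - 16*y + 21; vanishes at y ∈ {3}. (3, 3): f_x = 0, f = 0 — SINGULAR.
  x = 4: f_y(4, y) = 3*y**2 - 18*y + 27; vanishes at y ∈ {3}. (4, 3): f_x = -6 ≠ 0.
Only singular point on the grid: (3, 3).
Classify: substitute x = 3 + u, y = 3 + v and expand: f = -2*u**3 - u*v**2 + v**3 + v**2.
No constant or linear terms (consistent with a singular point). Quadratic part: v**2. Cubic part: -2*u**3 - u*v**2 + v**3.
The quadratic part v**2 is a perfect square, so there is a single (double) tangent line v = 0, i.e. y = 3. Restricting the cubic part to that line (v = 0) leaves -2*u**3 ≠ 0, so f is not divisible by v and the branch is v² ≈ 2*u**3 to lowest order — this is a cusp.
Classification: cusp.


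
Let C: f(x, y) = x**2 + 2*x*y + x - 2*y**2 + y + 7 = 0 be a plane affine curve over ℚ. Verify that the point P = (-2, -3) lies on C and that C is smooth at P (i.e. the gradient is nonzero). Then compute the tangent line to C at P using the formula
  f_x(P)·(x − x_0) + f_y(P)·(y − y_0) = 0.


Tangent line at P: -9*x + 9*y + 9 = 0.

Step 1: f(-2, -3) = 0, so P lies on C.
Step 2: partial derivatives
  f_x(x, y) = 2*x + 2*y + 1, f_y(x, y) = 2*x - 4*y + 1.
  f_x(P) = -9, f_y(P) = 9 (gradient nonzero, so P is smooth).
Step 3: tangent line at P: -9·(x − -2) + 9·(y − -3) = 0.
Expanding: -9*x + 9*y + 9 = 0.


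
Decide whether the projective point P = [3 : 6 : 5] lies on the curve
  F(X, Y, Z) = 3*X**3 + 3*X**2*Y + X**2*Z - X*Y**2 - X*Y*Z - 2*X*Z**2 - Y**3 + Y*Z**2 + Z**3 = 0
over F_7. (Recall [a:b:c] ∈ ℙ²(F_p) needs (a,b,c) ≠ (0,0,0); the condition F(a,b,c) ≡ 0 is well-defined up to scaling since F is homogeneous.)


F(3,6,5) ≡ 6 (mod 7); P is NOT on the curve.

Evaluate F(3, 6, 5) term-by-term (mod 7).
  3*X**3 ↦ 3·27·1·1 = 81
  3*X**2*Y ↦ 3·9·6·1 = 162
  X**2*Z ↦ 1·9·1·5 = 45
  -X*Y**2 ↦ -1·3·36·1 = -108
  -X*Y*Z ↦ -1·3·6·5 = -90
  -2*X*Z**2 ↦ -2·3·1·25 = -150
  -Y**3 ↦ -1·1·216·1 = -216
  Y*Z**2 ↦ 1·1·6·25 = 150
  Z**3 ↦ 1·1·1·125 = 125
Sum: F(3, 6, 5) = (81) + (162) + (45) + (-108) + (-90) + (-150) + (-216) + (150) + (125) = -1.
Reducing mod 7: -1 ≡ 6 (mod 7).
Since F(a, b, c) ≡ 6 ≠ 0 (mod 7), P does NOT lie on the curve.


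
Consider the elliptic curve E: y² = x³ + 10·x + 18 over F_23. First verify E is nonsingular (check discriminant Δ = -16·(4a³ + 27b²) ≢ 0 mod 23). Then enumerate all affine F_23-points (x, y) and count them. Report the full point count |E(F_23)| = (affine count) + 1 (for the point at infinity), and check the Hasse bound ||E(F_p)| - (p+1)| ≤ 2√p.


Affine points = {(0, 8), (0, 15), (1, 11), (1, 12), (2, 0), (3, 11), (3, 12), (5, 3), (5, 20), (6, 8), (6, 15), (8, 9), (8, 14), (9, 3), (9, 20), (12, 7), (12, 16), (14, 2), (14, 21), (15, 1), (15, 22), (17, 8), (17, 15), (18, 2), (18, 21), (19, 11), (19, 12), (21, 6), (21, 17)}; affine count = 29; |E(F_23)| = 30.

Discriminant check: Δ ∝ 4a³ + 27b² = 4·10³ + 27·18² = 4·1000 + 27·324 ≡ 6 (mod 23). Nonzero ⇒ E is nonsingular.
For each x ∈ F_23, compute rhs = x³ + 10·x + 18 mod 23, then count y ∈ F_23 with y² ≡ rhs.
  x = 0: rhs = 18, matching y values: 8, 15 (2 points).
  x = 1: rhs = 6, matching y values: 11, 12 (2 points).
  x = 2: rhs = 0, matching y values: 0 (1 points).
  x = 3: rhs = 6, matching y values: 11, 12 (2 points).
  x = 4: rhs = 7, matching y values: none (0 points).
  x = 5: rhs = 9, matching y values: 3, 20 (2 points).
  x = 6: rhs = 18, matching y values: 8, 15 (2 points).
  x = 7: rhs = 17, matching y values: none (0 points).
  x = 8: rhs = 12, matching y values: 9, 14 (2 points).
  x = 9: rhs = 9, matching y values: 3, 20 (2 points).
  x = 10: rhs = 14, matching y values: none (0 points).
  x = 11: rhs = 10, matching y values: none (0 points).
  x = 12: rhs = 3, matching y values: 7, 16 (2 points).
  x = 13: rhs = 22, matching y values: none (0 points).
  x = 14: rhs = 4, matching y values: 2, 21 (2 points).
  x = 15: rhs = 1, matching y values: 1, 22 (2 points).
  x = 16: rhs = 19, matching y values: none (0 points).
  x = 17: rhs = 18, matching y values: 8, 15 (2 points).
  x = 18: rhs = 4, matching y values: 2, 21 (2 points).
  x = 19: rhs = 6, matching y values: 11, 12 (2 points).
  x = 20: rhs = 7, matching y values: none (0 points).
  x = 21: rhs = 13, matching y values: 6, 17 (2 points).
  x = 22: rhs = 7, matching y values: none (0 points).
Total affine count: 29.
Full point count |E(F_23)| = 29 + 1 = 30.
Hasse bound: |30 − (23+1)| = |6| = 6 ≤ 2√23 ≈ 9.5917 ✓.
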